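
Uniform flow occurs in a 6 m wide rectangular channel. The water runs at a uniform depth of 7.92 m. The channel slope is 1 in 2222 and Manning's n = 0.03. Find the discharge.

Q = 56.4 m³/s

Flow area A = b·y = 6 × 7.92 = 47.52 m². Wetted perimeter P = b + 2y = 6 + 2×7.92 = 21.84 m.
Hydraulic radius R = A/P = 47.52/21.84 = 2.176 m.
Manning's equation: Q = (1/n) A R^(2/3) S^(1/2) = (1/0.03) × 47.52 × 2.176^(2/3) × 0.00045^(1/2) = 56.4 m³/s.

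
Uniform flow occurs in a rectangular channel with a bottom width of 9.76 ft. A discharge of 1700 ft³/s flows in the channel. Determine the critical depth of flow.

y_c = 9.8 ft

For a rectangular channel, critical depth y_c = (q²/g)^(1/3) where q = Q/b = 1700/9.76 = 174.2 ft²/s.
So y_c = (174.2²/32.2)^(1/3) = 9.8 ft.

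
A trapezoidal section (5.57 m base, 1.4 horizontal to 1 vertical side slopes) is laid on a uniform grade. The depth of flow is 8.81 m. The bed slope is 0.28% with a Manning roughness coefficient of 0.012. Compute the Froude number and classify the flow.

With bottom width b = 5.57 m and side slope z = 1.4: A = (b + zy)y = (5.57 + 1.4×8.81)×8.81 = 157.7 m²; P = b + 2y√(1+z²) = 5.57 + 2×8.81×1.72 = 35.88 m.
Hydraulic radius R = A/P = 157.7/35.88 = 4.396 m.
V = (1/n) R^(2/3) √S = (1/0.012) × 4.396^(2/3) × √0.0028 = 11.83 m/s. Hydraulic depth D_h = A/T = 157.7/30.24 = 5.216 m.
Froude number Fr = V/√(g·D_h) = 11.83/√(9.81×5.216) = 1.65, which is greater than 1, so the flow is supercritical.

supercritical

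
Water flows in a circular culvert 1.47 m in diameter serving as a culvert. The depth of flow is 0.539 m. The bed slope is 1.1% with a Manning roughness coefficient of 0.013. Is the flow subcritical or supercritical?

supercritical

For a circular section of diameter D = 1.47 m at depth y = 0.539 m, the central angle is θ = 2 arccos(1 − 2y/D) = 2.602 rad. Then A = (D²/8)(θ − sin θ) = 0.5639 m² and P = Dθ/2 = 1.912 m.
Hydraulic radius R = A/P = 0.5639/1.912 = 0.2949 m.
V = (1/n) R^(2/3) √S = (1/0.013) × 0.2949^(2/3) × √0.011 = 3.574 m/s. Hydraulic depth D_h = A/T = 0.5639/1.417 = 0.398 m.
Froude number Fr = V/√(g·D_h) = 3.574/√(9.81×0.398) = 1.81, which is greater than 1, so the flow is supercritical.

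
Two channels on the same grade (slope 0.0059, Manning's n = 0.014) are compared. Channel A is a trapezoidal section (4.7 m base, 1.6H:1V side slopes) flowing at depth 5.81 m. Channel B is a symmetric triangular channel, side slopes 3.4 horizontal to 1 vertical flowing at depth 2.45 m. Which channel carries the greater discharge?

channel A

Channel A: With bottom width b = 4.7 m and side slope z = 1.6: A = (b + zy)y = (4.7 + 1.6×5.81)×5.81 = 81.32 m²; P = b + 2y√(1+z²) = 4.7 + 2×5.81×1.887 = 26.62 m. Hydraulic radius R = A/P = 81.32/26.62 = 3.054 m. Q_A = (1/0.014)·81.32·3.054^(2/3)·√0.0059 = 939.2 m³/s.
Channel B: For a triangular section with side slope z = 3.4: A = zy² = 3.4×2.45² = 20.41 m²; P = 2y√(1+z²) = 2×2.45×3.544 = 17.37 m. Hydraulic radius R = A/P = 20.41/17.37 = 1.175 m. Q_B = (1/0.014)·20.41·1.175^(2/3)·√0.0059 = 124.7 m³/s.
Q_A = 939.2 m³/s vs Q_B = 124.7 m³/s, so channel A carries more.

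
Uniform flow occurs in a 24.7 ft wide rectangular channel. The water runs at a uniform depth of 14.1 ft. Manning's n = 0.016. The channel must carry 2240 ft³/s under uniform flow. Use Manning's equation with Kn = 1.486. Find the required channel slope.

Flow area A = b·y = 24.7 × 14.1 = 348.3 ft². Wetted perimeter P = b + 2y = 24.7 + 2×14.1 = 52.9 ft.
Hydraulic radius R = A/P = 348.3/52.9 = 6.584 ft.
From Manning's equation, S = [nQ / (1.486 A R^(2/3))]² = [0.016 × 2240 / (1.486 × 348.3 × 6.584^(2/3))]² = 0.000389.

S = 0.000389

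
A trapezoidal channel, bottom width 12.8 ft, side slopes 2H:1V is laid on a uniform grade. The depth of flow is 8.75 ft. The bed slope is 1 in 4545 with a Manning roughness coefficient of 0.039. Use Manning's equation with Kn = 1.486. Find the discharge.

With bottom width b = 12.8 ft and side slope z = 2: A = (b + zy)y = (12.8 + 2×8.75)×8.75 = 265.1 ft²; P = b + 2y√(1+z²) = 12.8 + 2×8.75×2.236 = 51.93 ft.
Hydraulic radius R = A/P = 265.1/51.93 = 5.105 ft.
Manning's equation: Q = (1.486/n) A R^(2/3) S^(1/2) = (1.486/0.039) × 265.1 × 5.105^(2/3) × 0.00022^(1/2) = 444 ft³/s.

Q = 444 ft³/s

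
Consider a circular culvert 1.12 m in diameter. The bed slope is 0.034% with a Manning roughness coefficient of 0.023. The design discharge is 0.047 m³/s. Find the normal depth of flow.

Manning's equation rearranged: A R^(2/3) = nQ / (1·√S) = 0.023 × 0.047 / (√0.00034) = 0.05863.
Try y = 0.206 m: A R^(2/3) = 0.03115 — too small.
Try y = 0.282 m: A R^(2/3) = 0.05858 — close enough.

y_n = 0.282 m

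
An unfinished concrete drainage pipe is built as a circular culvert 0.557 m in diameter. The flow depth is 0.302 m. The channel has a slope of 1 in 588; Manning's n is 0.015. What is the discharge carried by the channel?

Q = 0.103 m³/s

For a circular section of diameter D = 0.557 m at depth y = 0.302 m, the central angle is θ = 2 arccos(1 − 2y/D) = 3.311 rad. Then A = (D²/8)(θ − sin θ) = 0.1349 m² and P = Dθ/2 = 0.922 m.
Hydraulic radius R = A/P = 0.1349/0.922 = 0.1463 m.
Manning's equation: Q = (1/n) A R^(2/3) S^(1/2) = (1/0.015) × 0.1349 × 0.1463^(2/3) × 0.001701^(1/2) = 0.103 m³/s.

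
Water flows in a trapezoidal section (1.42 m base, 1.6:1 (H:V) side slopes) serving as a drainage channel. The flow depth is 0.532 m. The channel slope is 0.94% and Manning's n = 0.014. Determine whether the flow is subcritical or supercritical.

supercritical

With bottom width b = 1.42 m and side slope z = 1.6: A = (b + zy)y = (1.42 + 1.6×0.532)×0.532 = 1.208 m²; P = b + 2y√(1+z²) = 1.42 + 2×0.532×1.887 = 3.428 m.
Hydraulic radius R = A/P = 1.208/3.428 = 0.3525 m.
V = (1/n) R^(2/3) √S = (1/0.014) × 0.3525^(2/3) × √0.0094 = 3.456 m/s. Hydraulic depth D_h = A/T = 1.208/3.122 = 0.387 m.
Froude number Fr = V/√(g·D_h) = 3.456/√(9.81×0.387) = 1.77, which is greater than 1, so the flow is supercritical.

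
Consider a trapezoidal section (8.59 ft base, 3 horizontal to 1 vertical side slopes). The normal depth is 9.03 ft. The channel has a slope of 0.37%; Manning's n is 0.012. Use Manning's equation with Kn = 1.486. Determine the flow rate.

With bottom width b = 8.59 ft and side slope z = 3: A = (b + zy)y = (8.59 + 3×9.03)×9.03 = 322.2 ft²; P = b + 2y√(1+z²) = 8.59 + 2×9.03×3.162 = 65.7 ft.
Hydraulic radius R = A/P = 322.2/65.7 = 4.904 ft.
Manning's equation: Q = (1.486/n) A R^(2/3) S^(1/2) = (1.486/0.012) × 322.2 × 4.904^(2/3) × 0.0037^(1/2) = 7010 ft³/s.

Q = 7010 ft³/s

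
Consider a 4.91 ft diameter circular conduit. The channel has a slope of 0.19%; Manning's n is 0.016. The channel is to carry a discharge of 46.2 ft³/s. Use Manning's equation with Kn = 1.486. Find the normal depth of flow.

y_n = 2.53 ft

Manning's equation rearranged: A R^(2/3) = nQ / (1.486·√S) = 0.016 × 46.2 / (1.486 × √0.0019) = 11.41.
Trying y = 1.98 ft: A R^(2/3) = 7.424 — too small.
Trying y = 2.53 ft: A R^(2/3) = 11.42 — close enough.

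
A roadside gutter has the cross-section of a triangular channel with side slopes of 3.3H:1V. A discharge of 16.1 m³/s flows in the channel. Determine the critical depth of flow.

y_c = 1.37 m

At critical depth, Q² T / (g A³) = 1, i.e. A³/T = Q²/g = 16.1²/9.81 = 26.42.
Trying y = 1.54 m: A³/T = 47.16 — high.
Trying y = 1.19 m: A³/T = 12.99 — low.
Trying y = 1.37 m: A³/T = 26.28 — matches.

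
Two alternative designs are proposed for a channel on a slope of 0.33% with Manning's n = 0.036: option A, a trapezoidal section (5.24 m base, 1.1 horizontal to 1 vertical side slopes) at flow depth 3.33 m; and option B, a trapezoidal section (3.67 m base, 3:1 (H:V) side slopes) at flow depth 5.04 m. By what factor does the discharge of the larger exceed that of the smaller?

Channel A: With bottom width b = 5.24 m and side slope z = 1.1: A = (b + zy)y = (5.24 + 1.1×3.33)×3.33 = 29.65 m²; P = b + 2y√(1+z²) = 5.24 + 2×3.33×1.487 = 15.14 m. Hydraulic radius R = A/P = 29.65/15.14 = 1.958 m. Q_A = (1/0.036)·29.65·1.958^(2/3)·√0.0033 = 74.04 m³/s.
Channel B: With bottom width b = 3.67 m and side slope z = 3: A = (b + zy)y = (3.67 + 3×5.04)×5.04 = 94.7 m²; P = b + 2y√(1+z²) = 3.67 + 2×5.04×3.162 = 35.55 m. Hydraulic radius R = A/P = 94.7/35.55 = 2.664 m. Q_B = (1/0.036)·94.7·2.664^(2/3)·√0.0033 = 290.4 m³/s.
The larger discharge is 290.4 m³/s and the smaller is 74.04 m³/s; the ratio is 3.92.

3.92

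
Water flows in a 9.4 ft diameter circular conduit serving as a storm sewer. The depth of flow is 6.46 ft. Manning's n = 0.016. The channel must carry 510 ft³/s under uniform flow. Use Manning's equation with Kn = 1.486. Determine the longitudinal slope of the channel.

For a circular section of diameter D = 9.4 ft at depth y = 6.46 ft, the central angle is θ = 2 arccos(1 − 2y/D) = 3.909 rad. Then A = (D²/8)(θ − sin θ) = 50.85 ft² and P = Dθ/2 = 18.37 ft.
Hydraulic radius R = A/P = 50.85/18.37 = 2.767 ft.
From Manning's equation, S = [nQ / (1.486 A R^(2/3))]² = [0.016 × 510 / (1.486 × 50.85 × 2.767^(2/3))]² = 0.003.

S = 0.003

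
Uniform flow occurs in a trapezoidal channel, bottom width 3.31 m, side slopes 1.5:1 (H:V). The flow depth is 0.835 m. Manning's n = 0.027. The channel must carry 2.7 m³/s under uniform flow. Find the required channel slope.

With bottom width b = 3.31 m and side slope z = 1.5: A = (b + zy)y = (3.31 + 1.5×0.835)×0.835 = 3.81 m²; P = b + 2y√(1+z²) = 3.31 + 2×0.835×1.803 = 6.321 m.
Hydraulic radius R = A/P = 3.81/6.321 = 0.6027 m.
From Manning's equation, S = [nQ / (1 A R^(2/3))]² = [0.027 × 2.7 / (1 × 3.81 × 0.6027^(2/3))]² = 0.000719.

S = 0.000719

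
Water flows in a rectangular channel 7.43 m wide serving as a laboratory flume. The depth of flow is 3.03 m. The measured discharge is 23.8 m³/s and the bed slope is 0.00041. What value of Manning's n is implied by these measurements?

n = 0.0269

Flow area A = b·y = 7.43 × 3.03 = 22.51 m². Wetted perimeter P = b + 2y = 7.43 + 2×3.03 = 13.49 m.
Hydraulic radius R = A/P = 22.51/13.49 = 1.669 m.
Rearranging Manning's equation: n = (1/Q) A R^(2/3) S^(1/2) = (1/23.8) × 22.51 × 1.669^(2/3) × √0.00041 = 0.0269.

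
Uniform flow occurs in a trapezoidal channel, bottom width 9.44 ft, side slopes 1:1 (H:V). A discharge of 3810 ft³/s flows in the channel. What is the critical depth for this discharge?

At critical depth, Q² T / (g A³) = 1, i.e. A³/T = Q²/g = 3810²/32.2 = 450800.
Try y = 13.6 ft: A³/T = 839700 — too large.
Try y = 10.1 ft: A³/T = 259300 — too small.
Try y = 11.6 ft: A³/T = 445400 — matches.

y_c = 11.6 ft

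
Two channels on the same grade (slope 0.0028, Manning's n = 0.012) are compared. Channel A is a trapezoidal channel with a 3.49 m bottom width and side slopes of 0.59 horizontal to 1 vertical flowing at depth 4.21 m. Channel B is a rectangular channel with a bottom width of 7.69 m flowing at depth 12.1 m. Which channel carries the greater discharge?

channel B

Channel A: With bottom width b = 3.49 m and side slope z = 0.59: A = (b + zy)y = (3.49 + 0.59×4.21)×4.21 = 25.15 m²; P = b + 2y√(1+z²) = 3.49 + 2×4.21×1.161 = 13.27 m. Hydraulic radius R = A/P = 25.15/13.27 = 1.896 m. Q_A = (1/0.012)·25.15·1.896^(2/3)·√0.0028 = 169.9 m³/s.
Channel B: Flow area A = b·y = 7.69 × 12.1 = 93.05 m². Wetted perimeter P = b + 2y = 7.69 + 2×12.1 = 31.89 m. Hydraulic radius R = A/P = 93.05/31.89 = 2.918 m. Q_B = (1/0.012)·93.05·2.918^(2/3)·√0.0028 = 837.8 m³/s.
Q_A = 169.9 m³/s vs Q_B = 837.8 m³/s, so channel B carries more.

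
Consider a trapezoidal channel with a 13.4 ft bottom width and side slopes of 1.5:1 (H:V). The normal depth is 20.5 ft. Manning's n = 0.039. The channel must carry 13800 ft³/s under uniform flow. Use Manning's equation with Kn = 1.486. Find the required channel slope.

With bottom width b = 13.4 ft and side slope z = 1.5: A = (b + zy)y = (13.4 + 1.5×20.5)×20.5 = 905.1 ft²; P = b + 2y√(1+z²) = 13.4 + 2×20.5×1.803 = 87.31 ft.
Hydraulic radius R = A/P = 905.1/87.31 = 10.37 ft.
From Manning's equation, S = [nQ / (1.486 A R^(2/3))]² = [0.039 × 13800 / (1.486 × 905.1 × 10.37^(2/3))]² = 0.00709.

S = 0.00709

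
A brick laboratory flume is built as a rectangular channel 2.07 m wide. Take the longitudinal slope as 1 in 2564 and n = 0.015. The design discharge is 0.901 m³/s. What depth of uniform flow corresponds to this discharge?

Manning's equation rearranged: A R^(2/3) = nQ / (1·√S) = 0.015 × 0.901 / (√0.00039) = 0.6843.
At y = 0.773 m: A R^(2/3) = 0.9292 — high.
At y = 0.529 m: A R^(2/3) = 0.5439 — low.
At y = 0.621 m: A R^(2/3) = 0.684 — matches.

y_n = 0.621 m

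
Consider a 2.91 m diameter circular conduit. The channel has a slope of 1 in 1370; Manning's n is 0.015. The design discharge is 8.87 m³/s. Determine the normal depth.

y_n = 2.19 m

Manning's equation rearranged: A R^(2/3) = nQ / (1·√S) = 0.015 × 8.87 / (√0.0007299) = 4.925.
Try y = 2.6 m: A R^(2/3) = 5.716 — over.
Try y = 1.97 m: A R^(2/3) = 4.307 — short.
Try y = 2.19 m: A R^(2/3) = 4.925 — matches.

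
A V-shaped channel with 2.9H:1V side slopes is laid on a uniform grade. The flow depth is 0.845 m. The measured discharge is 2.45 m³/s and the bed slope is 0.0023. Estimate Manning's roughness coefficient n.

n = 0.022

For a triangular section with side slope z = 2.9: A = zy² = 2.9×0.845² = 2.071 m²; P = 2y√(1+z²) = 2×0.845×3.068 = 5.184 m.
Hydraulic radius R = A/P = 2.071/5.184 = 0.3994 m.
Rearranging Manning's equation: n = (1/Q) A R^(2/3) S^(1/2) = (1/2.45) × 2.071 × 0.3994^(2/3) × √0.0023 = 0.022.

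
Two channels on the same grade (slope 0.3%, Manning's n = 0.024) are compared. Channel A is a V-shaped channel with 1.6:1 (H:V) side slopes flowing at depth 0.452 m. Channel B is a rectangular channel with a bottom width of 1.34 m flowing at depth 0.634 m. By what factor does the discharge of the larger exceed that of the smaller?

Channel A: For a triangular section with side slope z = 1.6: A = zy² = 1.6×0.452² = 0.3269 m²; P = 2y√(1+z²) = 2×0.452×1.887 = 1.706 m. Hydraulic radius R = A/P = 0.3269/1.706 = 0.1916 m. Q_A = (1/0.024)·0.3269·0.1916^(2/3)·√0.003 = 0.248 m³/s.
Channel B: Flow area A = b·y = 1.34 × 0.634 = 0.8496 m². Wetted perimeter P = b + 2y = 1.34 + 2×0.634 = 2.608 m. Hydraulic radius R = A/P = 0.8496/2.608 = 0.3258 m. Q_B = (1/0.024)·0.8496·0.3258^(2/3)·√0.003 = 0.9179 m³/s.
The larger discharge is 0.9179 m³/s and the smaller is 0.248 m³/s; the ratio is 3.7.

3.7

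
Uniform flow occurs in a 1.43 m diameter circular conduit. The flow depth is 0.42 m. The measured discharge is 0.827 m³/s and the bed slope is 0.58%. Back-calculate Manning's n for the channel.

n = 0.014

For a circular section of diameter D = 1.43 m at depth y = 0.42 m, the central angle is θ = 2 arccos(1 − 2y/D) = 2.291 rad. Then A = (D²/8)(θ − sin θ) = 0.3935 m² and P = Dθ/2 = 1.638 m.
Hydraulic radius R = A/P = 0.3935/1.638 = 0.2402 m.
Rearranging Manning's equation: n = (1/Q) A R^(2/3) S^(1/2) = (1/0.827) × 0.3935 × 0.2402^(2/3) × √0.0058 = 0.014.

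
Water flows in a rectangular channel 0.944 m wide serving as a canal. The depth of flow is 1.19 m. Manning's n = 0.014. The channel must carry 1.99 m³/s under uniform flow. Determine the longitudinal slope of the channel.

Flow area A = b·y = 0.944 × 1.19 = 1.123 m². Wetted perimeter P = b + 2y = 0.944 + 2×1.19 = 3.324 m.
Hydraulic radius R = A/P = 1.123/3.324 = 0.338 m.
From Manning's equation, S = [nQ / (1 A R^(2/3))]² = [0.014 × 1.99 / (1 × 1.123 × 0.338^(2/3))]² = 0.00261.

S = 0.00261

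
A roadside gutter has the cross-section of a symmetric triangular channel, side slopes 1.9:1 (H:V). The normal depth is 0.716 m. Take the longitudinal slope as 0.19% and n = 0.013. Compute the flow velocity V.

V = 1.56 m/s

For a triangular section with side slope z = 1.9: A = zy² = 1.9×0.716² = 0.974 m²; P = 2y√(1+z²) = 2×0.716×2.147 = 3.075 m.
Hydraulic radius R = A/P = 0.974/3.075 = 0.3168 m.
From Manning's equation, V = (1/n) R^(2/3) S^(1/2) = (1/0.013) × 0.3168^(2/3) × 0.0019^(1/2) = 1.56 m/s.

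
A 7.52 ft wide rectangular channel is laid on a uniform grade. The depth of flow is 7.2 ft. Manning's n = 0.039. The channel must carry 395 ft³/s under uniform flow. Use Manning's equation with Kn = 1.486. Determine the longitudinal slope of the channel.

Flow area A = b·y = 7.52 × 7.2 = 54.14 ft². Wetted perimeter P = b + 2y = 7.52 + 2×7.2 = 21.92 ft.
Hydraulic radius R = A/P = 54.14/21.92 = 2.47 ft.
From Manning's equation, S = [nQ / (1.486 A R^(2/3))]² = [0.039 × 395 / (1.486 × 54.14 × 2.47^(2/3))]² = 0.011.

S = 0.011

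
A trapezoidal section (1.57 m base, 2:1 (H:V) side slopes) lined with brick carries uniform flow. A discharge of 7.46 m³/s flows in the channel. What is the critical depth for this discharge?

y_c = 0.912 m

At critical depth, Q² T / (g A³) = 1, i.e. A³/T = Q²/g = 7.46²/9.81 = 5.673.
Try y = 0.987 m: A³/T = 7.756 — high.
Try y = 0.912 m: A³/T = 5.684 — matches.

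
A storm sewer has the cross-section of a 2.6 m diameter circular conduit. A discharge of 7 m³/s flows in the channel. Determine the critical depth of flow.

At critical depth, Q² T / (g A³) = 1, i.e. A³/T = Q²/g = 7²/9.81 = 4.995.
Trying y = 0.864 m: A³/T = 1.499 — short.
Trying y = 1.4 m: A³/T = 9.549 — over.
Trying y = 1.18 m: A³/T = 4.969 — ≈ 4.995.

y_c = 1.18 m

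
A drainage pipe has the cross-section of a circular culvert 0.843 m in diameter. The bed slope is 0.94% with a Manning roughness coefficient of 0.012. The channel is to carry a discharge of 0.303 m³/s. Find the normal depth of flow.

Manning's equation rearranged: A R^(2/3) = nQ / (1·√S) = 0.012 × 0.303 / (√0.0094) = 0.0375.
At y = 0.312 m: A R^(2/3) = 0.05771 — high.
At y = 0.249 m: A R^(2/3) = 0.03756 — matches.

y_n = 0.249 m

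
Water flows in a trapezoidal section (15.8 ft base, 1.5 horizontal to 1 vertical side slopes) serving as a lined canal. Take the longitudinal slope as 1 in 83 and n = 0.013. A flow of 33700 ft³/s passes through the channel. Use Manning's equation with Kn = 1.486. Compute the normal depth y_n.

y_n = 16 ft

Manning's equation rearranged: A R^(2/3) = nQ / (1.486·√S) = 0.013 × 33700 / (1.486 × √0.01205) = 2686.
Trying y = 12.2 ft: A R^(2/3) = 1516 — short.
Trying y = 16 ft: A R^(2/3) = 2687 — close enough.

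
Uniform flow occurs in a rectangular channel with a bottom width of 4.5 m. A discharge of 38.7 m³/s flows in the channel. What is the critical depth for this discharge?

For a rectangular channel, critical depth y_c = (q²/g)^(1/3) where q = Q/b = 38.7/4.5 = 8.6 m²/s.
So y_c = (8.6²/9.81)^(1/3) = 1.96 m.

y_c = 1.96 m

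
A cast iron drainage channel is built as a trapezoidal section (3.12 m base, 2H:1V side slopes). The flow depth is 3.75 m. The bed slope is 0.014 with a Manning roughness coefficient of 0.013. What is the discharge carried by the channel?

Q = 576 m³/s

With bottom width b = 3.12 m and side slope z = 2: A = (b + zy)y = (3.12 + 2×3.75)×3.75 = 39.83 m²; P = b + 2y√(1+z²) = 3.12 + 2×3.75×2.236 = 19.89 m.
Hydraulic radius R = A/P = 39.83/19.89 = 2.002 m.
Manning's equation: Q = (1/n) A R^(2/3) S^(1/2) = (1/0.013) × 39.83 × 2.002^(2/3) × 0.014^(1/2) = 576 m³/s.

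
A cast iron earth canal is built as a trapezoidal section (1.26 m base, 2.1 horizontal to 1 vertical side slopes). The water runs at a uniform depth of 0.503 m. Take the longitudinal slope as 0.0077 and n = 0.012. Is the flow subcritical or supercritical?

supercritical

With bottom width b = 1.26 m and side slope z = 2.1: A = (b + zy)y = (1.26 + 2.1×0.503)×0.503 = 1.165 m²; P = b + 2y√(1+z²) = 1.26 + 2×0.503×2.326 = 3.6 m.
Hydraulic radius R = A/P = 1.165/3.6 = 0.3236 m.
V = (1/n) R^(2/3) √S = (1/0.012) × 0.3236^(2/3) × √0.0077 = 3.447 m/s. Hydraulic depth D_h = A/T = 1.165/3.373 = 0.3455 m.
Froude number Fr = V/√(g·D_h) = 3.447/√(9.81×0.3455) = 1.87, which is greater than 1, so the flow is supercritical.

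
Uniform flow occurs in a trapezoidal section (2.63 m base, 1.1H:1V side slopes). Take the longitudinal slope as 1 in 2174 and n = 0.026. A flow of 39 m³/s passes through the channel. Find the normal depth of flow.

Manning's equation rearranged: A R^(2/3) = nQ / (1·√S) = 0.026 × 39 / (√0.00046) = 47.28.
Trying y = 2.83 m: A R^(2/3) = 21.03 — short.
Trying y = 5.04 m: A R^(2/3) = 72.59 — over.
Trying y = 4.15 m: A R^(2/3) = 47.32 — ≈ 47.28.

y_n = 4.15 m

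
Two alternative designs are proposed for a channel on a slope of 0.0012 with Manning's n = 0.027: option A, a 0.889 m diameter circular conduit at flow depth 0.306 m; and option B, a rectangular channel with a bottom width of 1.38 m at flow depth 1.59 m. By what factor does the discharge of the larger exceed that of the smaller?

Channel A: For a circular section of diameter D = 0.889 m at depth y = 0.306 m, the central angle is θ = 2 arccos(1 − 2y/D) = 2.508 rad. Then A = (D²/8)(θ − sin θ) = 0.1893 m² and P = Dθ/2 = 1.115 m. Hydraulic radius R = A/P = 0.1893/1.115 = 0.1698 m. Q_A = (1/0.027)·0.1893·0.1698^(2/3)·√0.0012 = 0.07445 m³/s.
Channel B: Flow area A = b·y = 1.38 × 1.59 = 2.194 m². Wetted perimeter P = b + 2y = 1.38 + 2×1.59 = 4.56 m. Hydraulic radius R = A/P = 2.194/4.56 = 0.4812 m. Q_B = (1/0.027)·2.194·0.4812^(2/3)·√0.0012 = 1.729 m³/s.
The larger discharge is 1.729 m³/s and the smaller is 0.07445 m³/s; the ratio is 23.2.

23.2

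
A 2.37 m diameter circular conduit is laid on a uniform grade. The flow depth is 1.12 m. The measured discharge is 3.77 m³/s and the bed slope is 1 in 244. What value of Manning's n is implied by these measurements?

n = 0.024

For a circular section of diameter D = 2.37 m at depth y = 1.12 m, the central angle is θ = 2 arccos(1 − 2y/D) = 3.032 rad. Then A = (D²/8)(θ − sin θ) = 2.052 m² and P = Dθ/2 = 3.593 m.
Hydraulic radius R = A/P = 2.052/3.593 = 0.5711 m.
Rearranging Manning's equation: n = (1/Q) A R^(2/3) S^(1/2) = (1/3.77) × 2.052 × 0.5711^(2/3) × √0.004098 = 0.024.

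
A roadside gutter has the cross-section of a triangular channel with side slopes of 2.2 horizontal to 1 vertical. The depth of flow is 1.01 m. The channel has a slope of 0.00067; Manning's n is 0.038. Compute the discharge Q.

For a triangular section with side slope z = 2.2: A = zy² = 2.2×1.01² = 2.244 m²; P = 2y√(1+z²) = 2×1.01×2.417 = 4.882 m.
Hydraulic radius R = A/P = 2.244/4.882 = 0.4597 m.
Manning's equation: Q = (1/n) A R^(2/3) S^(1/2) = (1/0.038) × 2.244 × 0.4597^(2/3) × 0.00067^(1/2) = 0.911 m³/s.

Q = 0.911 m³/s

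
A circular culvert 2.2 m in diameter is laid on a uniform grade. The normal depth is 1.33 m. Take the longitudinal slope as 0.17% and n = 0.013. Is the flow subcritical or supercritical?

subcritical

For a circular section of diameter D = 2.2 m at depth y = 1.33 m, the central angle is θ = 2 arccos(1 − 2y/D) = 3.563 rad. Then A = (D²/8)(θ − sin θ) = 2.403 m² and P = Dθ/2 = 3.919 m.
Hydraulic radius R = A/P = 2.403/3.919 = 0.6131 m.
V = (1/n) R^(2/3) √S = (1/0.013) × 0.6131^(2/3) × √0.0017 = 2.289 m/s. Hydraulic depth D_h = A/T = 2.403/2.151 = 1.117 m.
Froude number Fr = V/√(g·D_h) = 2.289/√(9.81×1.117) = 0.692, which is less than 1, so the flow is subcritical.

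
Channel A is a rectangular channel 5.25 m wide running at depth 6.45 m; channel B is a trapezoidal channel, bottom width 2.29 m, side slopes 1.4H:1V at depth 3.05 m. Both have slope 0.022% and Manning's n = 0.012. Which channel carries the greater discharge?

Channel A: Flow area A = b·y = 5.25 × 6.45 = 33.86 m². Wetted perimeter P = b + 2y = 5.25 + 2×6.45 = 18.15 m. Hydraulic radius R = A/P = 33.86/18.15 = 1.866 m. Q_A = (1/0.012)·33.86·1.866^(2/3)·√0.00022 = 63.43 m³/s.
Channel B: With bottom width b = 2.29 m and side slope z = 1.4: A = (b + zy)y = (2.29 + 1.4×3.05)×3.05 = 20.01 m²; P = b + 2y√(1+z²) = 2.29 + 2×3.05×1.72 = 12.78 m. Hydraulic radius R = A/P = 20.01/12.78 = 1.565 m. Q_B = (1/0.012)·20.01·1.565^(2/3)·√0.00022 = 33.34 m³/s.
Q_A = 63.43 m³/s vs Q_B = 33.34 m³/s, so channel A carries more.

channel A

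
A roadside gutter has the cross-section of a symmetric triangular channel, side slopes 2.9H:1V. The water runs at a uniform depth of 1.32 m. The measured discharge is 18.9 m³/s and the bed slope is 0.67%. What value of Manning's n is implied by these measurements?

For a triangular section with side slope z = 2.9: A = zy² = 2.9×1.32² = 5.053 m²; P = 2y√(1+z²) = 2×1.32×3.068 = 8.098 m.
Hydraulic radius R = A/P = 5.053/8.098 = 0.6239 m.
Rearranging Manning's equation: n = (1/Q) A R^(2/3) S^(1/2) = (1/18.9) × 5.053 × 0.6239^(2/3) × √0.0067 = 0.016.

n = 0.016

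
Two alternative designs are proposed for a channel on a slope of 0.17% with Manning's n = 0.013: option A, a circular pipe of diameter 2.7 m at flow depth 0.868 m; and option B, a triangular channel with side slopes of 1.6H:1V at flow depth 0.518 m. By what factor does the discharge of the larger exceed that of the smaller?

6.31

Channel A: For a circular section of diameter D = 2.7 m at depth y = 0.868 m, the central angle is θ = 2 arccos(1 − 2y/D) = 2.411 rad. Then A = (D²/8)(θ − sin θ) = 1.59 m² and P = Dθ/2 = 3.255 m. Hydraulic radius R = A/P = 1.59/3.255 = 0.4883 m. Q_A = (1/0.013)·1.59·0.4883^(2/3)·√0.0017 = 3.126 m³/s.
Channel B: For a triangular section with side slope z = 1.6: A = zy² = 1.6×0.518² = 0.4293 m²; P = 2y√(1+z²) = 2×0.518×1.887 = 1.955 m. Hydraulic radius R = A/P = 0.4293/1.955 = 0.2196 m. Q_B = (1/0.013)·0.4293·0.2196^(2/3)·√0.0017 = 0.4957 m³/s.
The larger discharge is 3.126 m³/s and the smaller is 0.4957 m³/s; the ratio is 6.31.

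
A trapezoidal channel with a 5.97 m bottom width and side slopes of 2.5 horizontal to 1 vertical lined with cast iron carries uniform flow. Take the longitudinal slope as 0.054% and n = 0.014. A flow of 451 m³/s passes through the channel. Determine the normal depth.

y_n = 5.94 m

Manning's equation rearranged: A R^(2/3) = nQ / (1·√S) = 0.014 × 451 / (√0.00054) = 271.7.
Trying y = 4.61 m: A R^(2/3) = 153.2 — short.
Trying y = 7.05 m: A R^(2/3) = 404.1 — over.
Trying y = 5.94 m: A R^(2/3) = 271.8 — matches.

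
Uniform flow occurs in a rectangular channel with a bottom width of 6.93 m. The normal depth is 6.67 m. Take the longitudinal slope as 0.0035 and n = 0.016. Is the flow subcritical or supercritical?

Flow area A = b·y = 6.93 × 6.67 = 46.22 m². Wetted perimeter P = b + 2y = 6.93 + 2×6.67 = 20.27 m.
Hydraulic radius R = A/P = 46.22/20.27 = 2.28 m.
V = (1/n) R^(2/3) √S = (1/0.016) × 2.28^(2/3) × √0.0035 = 6.406 m/s. Hydraulic depth D_h = A/T = 46.22/6.93 = 6.67 m.
Froude number Fr = V/√(g·D_h) = 6.406/√(9.81×6.67) = 0.792, which is less than 1, so the flow is subcritical.

subcritical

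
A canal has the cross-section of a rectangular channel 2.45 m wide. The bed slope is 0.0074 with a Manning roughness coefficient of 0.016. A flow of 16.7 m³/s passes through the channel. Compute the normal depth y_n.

y_n = 1.61 m

Manning's equation rearranged: A R^(2/3) = nQ / (1·√S) = 0.016 × 16.7 / (√0.0074) = 3.106.
Trying y = 1.17 m: A R^(2/3) = 2.036 — too small.
Trying y = 1.77 m: A R^(2/3) = 3.496 — too large.
Trying y = 1.61 m: A R^(2/3) = 3.097 — close enough.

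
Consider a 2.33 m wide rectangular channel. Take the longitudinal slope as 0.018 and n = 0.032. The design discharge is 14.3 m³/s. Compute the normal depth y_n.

y_n = 1.83 m

Manning's equation rearranged: A R^(2/3) = nQ / (1·√S) = 0.032 × 14.3 / (√0.018) = 3.411.
At y = 2.29 m: A R^(2/3) = 4.491 — high.
At y = 1.48 m: A R^(2/3) = 2.593 — low.
At y = 1.83 m: A R^(2/3) = 3.399 — ≈ 3.411.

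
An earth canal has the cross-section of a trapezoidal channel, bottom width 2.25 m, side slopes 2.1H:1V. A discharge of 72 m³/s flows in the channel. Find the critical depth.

At critical depth, Q² T / (g A³) = 1, i.e. A³/T = Q²/g = 72²/9.81 = 528.4.
Trying y = 3.04 m: A³/T = 1204 — high.
Trying y = 2.51 m: A³/T = 525.9 — close enough.

y_c = 2.51 m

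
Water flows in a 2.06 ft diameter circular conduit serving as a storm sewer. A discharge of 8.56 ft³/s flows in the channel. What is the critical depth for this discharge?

y_c = 1.03 ft

At critical depth, Q² T / (g A³) = 1, i.e. A³/T = Q²/g = 8.56²/32.2 = 2.276.
Trying y = 0.882 ft: A³/T = 1.241 — too small.
Trying y = 1.31 ft: A³/T = 5.64 — too large.
Trying y = 1.03 ft: A³/T = 2.247 — close enough.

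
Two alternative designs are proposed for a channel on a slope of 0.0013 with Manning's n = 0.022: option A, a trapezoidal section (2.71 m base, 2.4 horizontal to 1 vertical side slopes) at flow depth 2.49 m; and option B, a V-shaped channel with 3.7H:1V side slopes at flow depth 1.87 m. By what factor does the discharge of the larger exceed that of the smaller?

2.22

Channel A: With bottom width b = 2.71 m and side slope z = 2.4: A = (b + zy)y = (2.71 + 2.4×2.49)×2.49 = 21.63 m²; P = b + 2y√(1+z²) = 2.71 + 2×2.49×2.6 = 15.66 m. Hydraulic radius R = A/P = 21.63/15.66 = 1.381 m. Q_A = (1/0.022)·21.63·1.381^(2/3)·√0.0013 = 43.96 m³/s.
Channel B: For a triangular section with side slope z = 3.7: A = zy² = 3.7×1.87² = 12.94 m²; P = 2y√(1+z²) = 2×1.87×3.833 = 14.33 m. Hydraulic radius R = A/P = 12.94/14.33 = 0.9026 m. Q_B = (1/0.022)·12.94·0.9026^(2/3)·√0.0013 = 19.8 m³/s.
The larger discharge is 43.96 m³/s and the smaller is 19.8 m³/s; the ratio is 2.22.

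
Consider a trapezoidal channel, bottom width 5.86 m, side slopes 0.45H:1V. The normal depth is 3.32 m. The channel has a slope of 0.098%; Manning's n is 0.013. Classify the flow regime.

subcritical

With bottom width b = 5.86 m and side slope z = 0.45: A = (b + zy)y = (5.86 + 0.45×3.32)×3.32 = 24.42 m²; P = b + 2y√(1+z²) = 5.86 + 2×3.32×1.097 = 13.14 m.
Hydraulic radius R = A/P = 24.42/13.14 = 1.858 m.
V = (1/n) R^(2/3) √S = (1/0.013) × 1.858^(2/3) × √0.00098 = 3.639 m/s. Hydraulic depth D_h = A/T = 24.42/8.848 = 2.759 m.
Froude number Fr = V/√(g·D_h) = 3.639/√(9.81×2.759) = 0.699, which is less than 1, so the flow is subcritical.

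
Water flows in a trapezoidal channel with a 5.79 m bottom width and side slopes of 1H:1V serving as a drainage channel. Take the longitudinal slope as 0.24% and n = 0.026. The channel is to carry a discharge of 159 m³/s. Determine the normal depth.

Manning's equation rearranged: A R^(2/3) = nQ / (1·√S) = 0.026 × 159 / (√0.0024) = 84.38.
At y = 3.11 m: A R^(2/3) = 42.42 — too small.
At y = 5.36 m: A R^(2/3) = 120.2 — too large.
At y = 4.47 m: A R^(2/3) = 84.21 — matches.

y_n = 4.47 m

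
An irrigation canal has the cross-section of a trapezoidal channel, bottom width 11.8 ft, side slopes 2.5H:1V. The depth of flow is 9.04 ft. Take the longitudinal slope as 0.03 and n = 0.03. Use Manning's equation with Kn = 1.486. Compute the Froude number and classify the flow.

supercritical

With bottom width b = 11.8 ft and side slope z = 2.5: A = (b + zy)y = (11.8 + 2.5×9.04)×9.04 = 311 ft²; P = b + 2y√(1+z²) = 11.8 + 2×9.04×2.693 = 60.48 ft.
Hydraulic radius R = A/P = 311/60.48 = 5.142 ft.
V = (1.486/n) R^(2/3) √S = (1.486/0.03) × 5.142^(2/3) × √0.03 = 25.56 ft/s. Hydraulic depth D_h = A/T = 311/57 = 5.456 ft.
Froude number Fr = V/√(g·D_h) = 25.56/√(32.2×5.456) = 1.93, which is greater than 1, so the flow is supercritical.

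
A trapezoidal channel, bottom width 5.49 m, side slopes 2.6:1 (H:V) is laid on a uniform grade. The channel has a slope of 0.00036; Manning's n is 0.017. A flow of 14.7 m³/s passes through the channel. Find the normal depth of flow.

y_n = 1.44 m

Manning's equation rearranged: A R^(2/3) = nQ / (1·√S) = 0.017 × 14.7 / (√0.00036) = 13.17.
Try y = 1.18 m: A R^(2/3) = 8.969 — low.
Try y = 1.64 m: A R^(2/3) = 16.98 — high.
Try y = 1.44 m: A R^(2/3) = 13.16 — ≈ 13.17.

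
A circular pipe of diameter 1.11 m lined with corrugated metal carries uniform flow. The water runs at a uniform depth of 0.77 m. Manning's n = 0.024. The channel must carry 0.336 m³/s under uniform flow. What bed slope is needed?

For a circular section of diameter D = 1.11 m at depth y = 0.77 m, the central angle is θ = 2 arccos(1 − 2y/D) = 3.937 rad. Then A = (D²/8)(θ − sin θ) = 0.7164 m² and P = Dθ/2 = 2.185 m.
Hydraulic radius R = A/P = 0.7164/2.185 = 0.3278 m.
From Manning's equation, S = [nQ / (1 A R^(2/3))]² = [0.024 × 0.336 / (1 × 0.7164 × 0.3278^(2/3))]² = 0.000561.

S = 0.000561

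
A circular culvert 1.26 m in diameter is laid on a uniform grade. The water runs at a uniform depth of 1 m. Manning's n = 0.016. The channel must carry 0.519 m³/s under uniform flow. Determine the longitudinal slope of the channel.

For a circular section of diameter D = 1.26 m at depth y = 1 m, the central angle is θ = 2 arccos(1 − 2y/D) = 4.397 rad. Then A = (D²/8)(θ − sin θ) = 1.061 m² and P = Dθ/2 = 2.77 m.
Hydraulic radius R = A/P = 1.061/2.77 = 0.3831 m.
From Manning's equation, S = [nQ / (1 A R^(2/3))]² = [0.016 × 0.519 / (1 × 1.061 × 0.3831^(2/3))]² = 0.00022.

S = 0.00022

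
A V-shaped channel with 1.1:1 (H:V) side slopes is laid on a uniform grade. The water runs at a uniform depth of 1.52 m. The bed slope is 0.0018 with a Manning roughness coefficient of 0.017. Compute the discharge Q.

Q = 4.32 m³/s

For a triangular section with side slope z = 1.1: A = zy² = 1.1×1.52² = 2.541 m²; P = 2y√(1+z²) = 2×1.52×1.487 = 4.519 m.
Hydraulic radius R = A/P = 2.541/4.519 = 0.5624 m.
Manning's equation: Q = (1/n) A R^(2/3) S^(1/2) = (1/0.017) × 2.541 × 0.5624^(2/3) × 0.0018^(1/2) = 4.32 m³/s.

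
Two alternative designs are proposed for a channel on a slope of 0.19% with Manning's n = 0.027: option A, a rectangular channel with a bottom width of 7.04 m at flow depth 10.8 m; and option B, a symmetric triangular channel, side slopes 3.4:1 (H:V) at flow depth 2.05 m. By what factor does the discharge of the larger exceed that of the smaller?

10.3

Channel A: Flow area A = b·y = 7.04 × 10.8 = 76.03 m². Wetted perimeter P = b + 2y = 7.04 + 2×10.8 = 28.64 m. Hydraulic radius R = A/P = 76.03/28.64 = 2.655 m. Q_A = (1/0.027)·76.03·2.655^(2/3)·√0.0019 = 235.3 m³/s.
Channel B: For a triangular section with side slope z = 3.4: A = zy² = 3.4×2.05² = 14.29 m²; P = 2y√(1+z²) = 2×2.05×3.544 = 14.53 m. Hydraulic radius R = A/P = 14.29/14.53 = 0.9833 m. Q_B = (1/0.027)·14.29·0.9833^(2/3)·√0.0019 = 22.81 m³/s.
The larger discharge is 235.3 m³/s and the smaller is 22.81 m³/s; the ratio is 10.3.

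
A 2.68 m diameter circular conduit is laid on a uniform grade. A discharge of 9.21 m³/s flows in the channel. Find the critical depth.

y_c = 1.35 m

At critical depth, Q² T / (g A³) = 1, i.e. A³/T = Q²/g = 9.21²/9.81 = 8.647.
At y = 1.17 m: A³/T = 4.983 — low.
At y = 1.48 m: A³/T = 12.24 — high.
At y = 1.35 m: A³/T = 8.614 — matches.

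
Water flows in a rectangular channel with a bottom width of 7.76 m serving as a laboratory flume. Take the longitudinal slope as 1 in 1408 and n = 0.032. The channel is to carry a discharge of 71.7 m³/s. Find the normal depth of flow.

Manning's equation rearranged: A R^(2/3) = nQ / (1·√S) = 0.032 × 71.7 / (√0.0007102) = 86.09.
At y = 6.74 m: A R^(2/3) = 95.37 — too large.
At y = 5.18 m: A R^(2/3) = 68.37 — too small.
At y = 6.21 m: A R^(2/3) = 86.09 — ≈ 86.09.

y_n = 6.21 m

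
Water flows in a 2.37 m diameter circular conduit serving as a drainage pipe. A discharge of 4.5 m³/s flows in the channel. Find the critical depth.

y_c = 0.965 m

At critical depth, Q² T / (g A³) = 1, i.e. A³/T = Q²/g = 4.5²/9.81 = 2.064.
Trying y = 1.13 m: A³/T = 3.776 — too large.
Trying y = 0.965 m: A³/T = 2.063 — ≈ 2.064.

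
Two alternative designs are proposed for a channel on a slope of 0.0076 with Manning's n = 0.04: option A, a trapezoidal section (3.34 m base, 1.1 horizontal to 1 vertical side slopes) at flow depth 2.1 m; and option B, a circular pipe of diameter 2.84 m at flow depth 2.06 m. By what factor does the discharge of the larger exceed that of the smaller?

Channel A: With bottom width b = 3.34 m and side slope z = 1.1: A = (b + zy)y = (3.34 + 1.1×2.1)×2.1 = 11.87 m²; P = b + 2y√(1+z²) = 3.34 + 2×2.1×1.487 = 9.584 m. Hydraulic radius R = A/P = 11.87/9.584 = 1.238 m. Q_A = (1/0.04)·11.87·1.238^(2/3)·√0.0076 = 29.82 m³/s.
Channel B: For a circular section of diameter D = 2.84 m at depth y = 2.06 m, the central angle is θ = 2 arccos(1 − 2y/D) = 4.077 rad. Then A = (D²/8)(θ − sin θ) = 4.921 m² and P = Dθ/2 = 5.789 m. Hydraulic radius R = A/P = 4.921/5.789 = 0.8501 m. Q_B = (1/0.04)·4.921·0.8501^(2/3)·√0.0076 = 9.626 m³/s.
The larger discharge is 29.82 m³/s and the smaller is 9.626 m³/s; the ratio is 3.1.

3.1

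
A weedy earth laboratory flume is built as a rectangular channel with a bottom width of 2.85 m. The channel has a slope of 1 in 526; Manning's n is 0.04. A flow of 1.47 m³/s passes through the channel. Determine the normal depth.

y_n = 0.757 m

Manning's equation rearranged: A R^(2/3) = nQ / (1·√S) = 0.04 × 1.47 / (√0.001901) = 1.349.
Trying y = 0.575 m: A R^(2/3) = 0.904 — too small.
Trying y = 0.828 m: A R^(2/3) = 1.533 — too large.
Trying y = 0.757 m: A R^(2/3) = 1.349 — close enough.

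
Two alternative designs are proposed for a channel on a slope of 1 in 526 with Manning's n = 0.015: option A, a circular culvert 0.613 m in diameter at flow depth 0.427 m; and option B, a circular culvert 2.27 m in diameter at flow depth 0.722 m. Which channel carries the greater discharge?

channel B

Channel A: For a circular section of diameter D = 0.613 m at depth y = 0.427 m, the central angle is θ = 2 arccos(1 − 2y/D) = 3.95 rad. Then A = (D²/8)(θ − sin θ) = 0.2195 m² and P = Dθ/2 = 1.211 m. Hydraulic radius R = A/P = 0.2195/1.211 = 0.1813 m. Q_A = (1/0.015)·0.2195·0.1813^(2/3)·√0.001901 = 0.2044 m³/s.
Channel B: For a circular section of diameter D = 2.27 m at depth y = 0.722 m, the central angle is θ = 2 arccos(1 − 2y/D) = 2.397 rad. Then A = (D²/8)(θ − sin θ) = 1.107 m² and P = Dθ/2 = 2.72 m. Hydraulic radius R = A/P = 1.107/2.72 = 0.407 m. Q_B = (1/0.015)·1.107·0.407^(2/3)·√0.001901 = 1.767 m³/s.
Q_A = 0.2044 m³/s vs Q_B = 1.767 m³/s, so channel B carries more.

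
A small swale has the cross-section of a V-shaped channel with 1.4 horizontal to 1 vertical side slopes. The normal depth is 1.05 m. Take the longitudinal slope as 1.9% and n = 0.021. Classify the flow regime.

For a triangular section with side slope z = 1.4: A = zy² = 1.4×1.05² = 1.544 m²; P = 2y√(1+z²) = 2×1.05×1.72 = 3.613 m.
Hydraulic radius R = A/P = 1.544/3.613 = 0.4272 m.
V = (1/n) R^(2/3) √S = (1/0.021) × 0.4272^(2/3) × √0.019 = 3.723 m/s. Hydraulic depth D_h = A/T = 1.544/2.94 = 0.525 m.
Froude number Fr = V/√(g·D_h) = 3.723/√(9.81×0.525) = 1.64, which is greater than 1, so the flow is supercritical.

supercritical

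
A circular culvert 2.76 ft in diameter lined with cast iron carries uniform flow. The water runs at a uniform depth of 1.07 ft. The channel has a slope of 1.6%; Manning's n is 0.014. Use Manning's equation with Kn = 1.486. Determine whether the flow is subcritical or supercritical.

supercritical

For a circular section of diameter D = 2.76 ft at depth y = 1.07 ft, the central angle is θ = 2 arccos(1 − 2y/D) = 2.688 rad. Then A = (D²/8)(θ − sin θ) = 2.143 ft² and P = Dθ/2 = 3.71 ft.
Hydraulic radius R = A/P = 2.143/3.71 = 0.5776 ft.
V = (1.486/n) R^(2/3) √S = (1.486/0.014) × 0.5776^(2/3) × √0.016 = 9.312 ft/s. Hydraulic depth D_h = A/T = 2.143/2.689 = 0.7968 ft.
Froude number Fr = V/√(g·D_h) = 9.312/√(32.2×0.7968) = 1.84, which is greater than 1, so the flow is supercritical.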